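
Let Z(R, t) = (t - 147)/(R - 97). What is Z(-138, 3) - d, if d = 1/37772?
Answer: 5438933/8876420 ≈ 0.61274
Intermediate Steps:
Z(R, t) = (-147 + t)/(-97 + R)
d = 1/37772 ≈ 2.6475e-5
Z(-138, 3) - d = (-147 + 3)/(-97 - 138) - 1*1/37772 = -144/(-235) - 1/37772 = -1/235*(-144) - 1/37772 = 144/235 - 1/37772 = 5438933/8876420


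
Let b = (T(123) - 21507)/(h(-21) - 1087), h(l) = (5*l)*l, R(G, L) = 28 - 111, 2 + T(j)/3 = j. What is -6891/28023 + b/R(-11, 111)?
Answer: -7820857/433394377 ≈ -0.018046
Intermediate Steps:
T(j) = -6 + 3*j
R(G, L) = -83
h(l) = 5*l²
b = -10572/559 (b = ((-6 + 3*123) - 21507)/(5*(-21)² - 1087) = ((-6 + 369) - 21507)/(5*441 - 1087) = (363 - 21507)/(2205 - 1087) = -21144/1118 = -21144*1/1118 = -10572/559 ≈ -18.912)
-6891/28023 + b/R(-11, 111) = -6891/28023 - 10572/559/(-83) = -6891*1/28023 - 10572/559*(-1/83) = -2297/9341 + 10572/46397 = -7820857/433394377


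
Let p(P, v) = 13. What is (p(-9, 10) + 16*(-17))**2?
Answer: 67081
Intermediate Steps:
(p(-9, 10) + 16*(-17))**2 = (13 + 16*(-17))**2 = (13 - 272)**2 = (-259)**2 = 67081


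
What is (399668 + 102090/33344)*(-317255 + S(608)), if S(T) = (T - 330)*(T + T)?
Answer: 138550328361213/16672 ≈ 8.3104e+9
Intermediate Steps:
S(T) = 2*T*(-330 + T) (S(T) = (-330 + T)*(2*T) = 2*T*(-330 + T))
(399668 + 102090/33344)*(-317255 + S(608)) = (399668 + 102090/33344)*(-317255 + 2*608*(-330 + 608)) = (399668 + 102090*(1/33344))*(-317255 + 2*608*278) = (399668 + 51045/16672)*(-317255 + 338048) = (6663315941/16672)*20793 = 138550328361213/16672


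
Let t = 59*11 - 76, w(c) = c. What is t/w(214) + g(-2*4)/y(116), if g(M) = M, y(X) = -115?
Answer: 67607/24610 ≈ 2.7471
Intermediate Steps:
t = 573 (t = 649 - 76 = 573)
t/w(214) + g(-2*4)/y(116) = 573/214 - 2*4/(-115) = 573*(1/214) - 8*(-1/115) = 573/214 + 8/115 = 67607/24610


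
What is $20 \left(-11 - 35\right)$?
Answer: $-920$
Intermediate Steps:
$20 \left(-11 - 35\right) = 20 \left(-46\right) = -920$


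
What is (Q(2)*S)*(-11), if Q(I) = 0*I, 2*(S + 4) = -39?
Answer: 0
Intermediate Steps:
S = -47/2 (S = -4 + (½)*(-39) = -4 - 39/2 = -47/2 ≈ -23.500)
Q(I) = 0
(Q(2)*S)*(-11) = (0*(-47/2))*(-11) = 0*(-11) = 0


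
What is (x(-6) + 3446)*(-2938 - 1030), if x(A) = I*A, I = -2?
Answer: -13721344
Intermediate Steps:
x(A) = -2*A
(x(-6) + 3446)*(-2938 - 1030) = (-2*(-6) + 3446)*(-2938 - 1030) = (12 + 3446)*(-3968) = 3458*(-3968) = -13721344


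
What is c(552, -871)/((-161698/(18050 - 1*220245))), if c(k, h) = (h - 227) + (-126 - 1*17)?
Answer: -250923995/161698 ≈ -1551.8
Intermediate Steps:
c(k, h) = -370 + h (c(k, h) = (-227 + h) + (-126 - 17) = (-227 + h) - 143 = -370 + h)
c(552, -871)/((-161698/(18050 - 1*220245))) = (-370 - 871)/((-161698/(18050 - 1*220245))) = -1241/((-161698/(18050 - 220245))) = -1241/((-161698/(-202195))) = -1241/((-161698*(-1/202195))) = -1241/161698/202195 = -1241*202195/161698 = -250923995/161698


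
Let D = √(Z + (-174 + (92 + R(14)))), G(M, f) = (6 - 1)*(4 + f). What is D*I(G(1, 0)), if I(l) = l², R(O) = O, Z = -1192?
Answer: 2400*I*√35 ≈ 14199.0*I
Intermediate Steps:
G(M, f) = 20 + 5*f (G(M, f) = 5*(4 + f) = 20 + 5*f)
D = 6*I*√35 (D = √(-1192 + (-174 + (92 + 14))) = √(-1192 + (-174 + 106)) = √(-1192 - 68) = √(-1260) = 6*I*√35 ≈ 35.496*I)
D*I(G(1, 0)) = (6*I*√35)*(20 + 5*0)² = (6*I*√35)*(20 + 0)² = (6*I*√35)*20² = (6*I*√35)*400 = 2400*I*√35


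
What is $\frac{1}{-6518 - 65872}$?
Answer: $- \frac{1}{72390} \approx -1.3814 \cdot 10^{-5}$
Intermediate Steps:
$\frac{1}{-6518 - 65872} = \frac{1}{-72390} = - \frac{1}{72390}$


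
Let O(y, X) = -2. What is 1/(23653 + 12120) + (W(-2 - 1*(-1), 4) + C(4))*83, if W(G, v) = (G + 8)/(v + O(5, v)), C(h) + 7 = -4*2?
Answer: -68290655/71546 ≈ -954.50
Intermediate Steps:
C(h) = -15 (C(h) = -7 - 4*2 = -7 - 8 = -15)
W(G, v) = (8 + G)/(-2 + v) (W(G, v) = (G + 8)/(v - 2) = (8 + G)/(-2 + v))
1/(23653 + 12120) + (W(-2 - 1*(-1), 4) + C(4))*83 = 1/(23653 + 12120) + ((8 + (-2 - 1*(-1)))/(-2 + 4) - 15)*83 = 1/35773 + ((8 + (-2 + 1))/2 - 15)*83 = 1/35773 + ((8 - 1)/2 - 15)*83 = 1/35773 + ((½)*7 - 15)*83 = 1/35773 + (7/2 - 15)*83 = 1/35773 - 23/2*83 = 1/35773 - 1909/2 = -68290655/71546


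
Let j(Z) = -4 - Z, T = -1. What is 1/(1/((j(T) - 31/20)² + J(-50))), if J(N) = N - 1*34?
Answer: -25319/400 ≈ -63.297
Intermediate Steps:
J(N) = -34 + N (J(N) = N - 34 = -34 + N)
1/(1/((j(T) - 31/20)² + J(-50))) = 1/(1/(((-4 - 1*(-1)) - 31/20)² + (-34 - 50))) = 1/(1/(((-4 + 1) - 31*1/20)² - 84)) = 1/(1/((-3 - 31/20)² - 84)) = 1/(1/((-91/20)² - 84)) = 1/(1/(8281/400 - 84)) = 1/(1/(-25319/400)) = 1/(-400/25319) = -25319/400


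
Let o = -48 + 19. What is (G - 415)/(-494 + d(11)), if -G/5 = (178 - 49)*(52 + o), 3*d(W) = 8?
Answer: 22875/737 ≈ 31.038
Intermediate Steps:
d(W) = 8/3 (d(W) = (1/3)*8 = 8/3)
o = -29
G = -14835 (G = -5*(178 - 49)*(52 - 29) = -645*23 = -5*2967 = -14835)
(G - 415)/(-494 + d(11)) = (-14835 - 415)/(-494 + 8/3) = -15250/(-1474/3) = -15250*(-3/1474) = 22875/737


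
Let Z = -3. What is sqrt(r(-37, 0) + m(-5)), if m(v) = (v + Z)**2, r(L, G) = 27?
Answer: sqrt(91) ≈ 9.5394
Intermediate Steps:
m(v) = (-3 + v)**2 (m(v) = (v - 3)**2 = (-3 + v)**2)
sqrt(r(-37, 0) + m(-5)) = sqrt(27 + (-3 - 5)**2) = sqrt(27 + (-8)**2) = sqrt(27 + 64) = sqrt(91)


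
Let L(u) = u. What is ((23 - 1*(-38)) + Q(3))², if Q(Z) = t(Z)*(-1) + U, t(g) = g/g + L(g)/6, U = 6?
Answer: 17161/4 ≈ 4290.3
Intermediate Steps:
t(g) = 1 + g/6 (t(g) = g/g + g/6 = 1 + g*(⅙) = 1 + g/6)
Q(Z) = 5 - Z/6 (Q(Z) = (1 + Z/6)*(-1) + 6 = (-1 - Z/6) + 6 = 5 - Z/6)
((23 - 1*(-38)) + Q(3))² = ((23 - 1*(-38)) + (5 - ⅙*3))² = ((23 + 38) + (5 - ½))² = (61 + 9/2)² = (131/2)² = 17161/4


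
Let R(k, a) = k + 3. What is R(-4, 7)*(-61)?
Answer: 61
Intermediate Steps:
R(k, a) = 3 + k
R(-4, 7)*(-61) = (3 - 4)*(-61) = -1*(-61) = 61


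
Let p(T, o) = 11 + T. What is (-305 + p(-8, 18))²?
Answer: 91204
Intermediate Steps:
(-305 + p(-8, 18))² = (-305 + (11 - 8))² = (-305 + 3)² = (-302)² = 91204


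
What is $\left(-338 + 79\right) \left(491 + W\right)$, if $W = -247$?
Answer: $-63196$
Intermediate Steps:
$\left(-338 + 79\right) \left(491 + W\right) = \left(-338 + 79\right) \left(491 - 247\right) = \left(-259\right) 244 = -63196$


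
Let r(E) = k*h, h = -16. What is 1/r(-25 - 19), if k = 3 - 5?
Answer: 1/32 ≈ 0.031250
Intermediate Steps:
k = -2
r(E) = 32 (r(E) = -2*(-16) = 32)
1/r(-25 - 19) = 1/32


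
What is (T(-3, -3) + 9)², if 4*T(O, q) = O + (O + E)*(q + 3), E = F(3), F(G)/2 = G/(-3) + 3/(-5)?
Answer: 1089/16 ≈ 68.063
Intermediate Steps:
F(G) = -6/5 - 2*G/3 (F(G) = 2*(G/(-3) + 3/(-5)) = 2*(G*(-⅓) + 3*(-⅕)) = 2*(-G/3 - ⅗) = 2*(-⅗ - G/3) = -6/5 - 2*G/3)
E = -16/5 (E = -6/5 - ⅔*3 = -6/5 - 2 = -16/5 ≈ -3.2000)
T(O, q) = O/4 + (3 + q)*(-16/5 + O)/4 (T(O, q) = (O + (O - 16/5)*(q + 3))/4 = (O + (-16/5 + O)*(3 + q))/4 = (O + (3 + q)*(-16/5 + O))/4 = O/4 + (3 + q)*(-16/5 + O)/4)
(T(-3, -3) + 9)² = ((-12/5 - 3 - ⅘*(-3) + (¼)*(-3)*(-3)) + 9)² = ((-12/5 - 3 + 12/5 + 9/4) + 9)² = (-¾ + 9)² = (33/4)² = 1089/16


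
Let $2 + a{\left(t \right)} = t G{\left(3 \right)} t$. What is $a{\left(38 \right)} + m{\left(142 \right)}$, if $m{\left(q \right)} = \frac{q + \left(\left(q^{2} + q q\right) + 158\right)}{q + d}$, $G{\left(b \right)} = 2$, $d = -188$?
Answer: $\frac{46064}{23} \approx 2002.8$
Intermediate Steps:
$m{\left(q \right)} = \frac{158 + q + 2 q^{2}}{-188 + q}$ ($m{\left(q \right)} = \frac{q + \left(\left(q^{2} + q q\right) + 158\right)}{q - 188} = \frac{q + \left(\left(q^{2} + q^{2}\right) + 158\right)}{-188 + q} = \frac{q + \left(2 q^{2} + 158\right)}{-188 + q} = \frac{q + \left(158 + 2 q^{2}\right)}{-188 + q} = \frac{158 + q + 2 q^{2}}{-188 + q}$)
$a{\left(t \right)} = -2 + 2 t^{2}$ ($a{\left(t \right)} = -2 + t 2 t = -2 + 2 t t = -2 + 2 t^{2}$)
$a{\left(38 \right)} + m{\left(142 \right)} = \left(-2 + 2 \cdot 38^{2}\right) + \frac{158 + 142 + 2 \cdot 142^{2}}{-188 + 142} = \left(-2 + 2 \cdot 1444\right) + \frac{158 + 142 + 2 \cdot 20164}{-46} = \left(-2 + 2888\right) - \frac{158 + 142 + 40328}{46} = 2886 - \frac{20314}{23} = \frac{46064}{23}$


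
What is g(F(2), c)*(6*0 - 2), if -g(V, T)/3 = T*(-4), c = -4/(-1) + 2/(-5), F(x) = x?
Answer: -432/5 ≈ -86.400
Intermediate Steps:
c = 18/5 (c = -4*(-1) + 2*(-⅕) = 4 - ⅖ = 18/5 ≈ 3.6000)
g(V, T) = 12*T (g(V, T) = -3*T*(-4) = -(-12)*T = 12*T)
g(F(2), c)*(6*0 - 2) = (12*(18/5))*(6*0 - 2) = 216*(0 - 2)/5 = (216/5)*(-2) = -432/5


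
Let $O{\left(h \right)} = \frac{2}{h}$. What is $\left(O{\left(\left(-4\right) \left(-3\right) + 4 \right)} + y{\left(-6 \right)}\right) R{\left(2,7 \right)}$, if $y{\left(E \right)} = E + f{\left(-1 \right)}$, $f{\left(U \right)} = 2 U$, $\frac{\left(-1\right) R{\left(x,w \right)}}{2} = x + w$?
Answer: $\frac{567}{4} \approx 141.75$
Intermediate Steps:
$R{\left(x,w \right)} = - 2 w - 2 x$ ($R{\left(x,w \right)} = - 2 \left(x + w\right) = - 2 \left(w + x\right) = - 2 w - 2 x$)
$y{\left(E \right)} = -2 + E$ ($y{\left(E \right)} = E + 2 \left(-1\right) = E - 2 = -2 + E$)
$\left(O{\left(\left(-4\right) \left(-3\right) + 4 \right)} + y{\left(-6 \right)}\right) R{\left(2,7 \right)} = \left(\frac{2}{\left(-4\right) \left(-3\right) + 4} - 8\right) \left(\left(-2\right) 7 - 4\right) = \left(\frac{2}{12 + 4} - 8\right) \left(-14 - 4\right) = \left(\frac{2}{16} - 8\right) \left(-18\right) = \left(2 \cdot \frac{1}{16} - 8\right) \left(-18\right) = \left(\frac{1}{8} - 8\right) \left(-18\right) = \left(- \frac{63}{8}\right) \left(-18\right) = \frac{567}{4}$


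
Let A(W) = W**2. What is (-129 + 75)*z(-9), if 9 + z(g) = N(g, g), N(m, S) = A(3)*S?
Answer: 4860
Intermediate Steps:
N(m, S) = 9*S (N(m, S) = 3**2*S = 9*S)
z(g) = -9 + 9*g
(-129 + 75)*z(-9) = (-129 + 75)*(-9 + 9*(-9)) = -54*(-9 - 81) = -54*(-90) = 4860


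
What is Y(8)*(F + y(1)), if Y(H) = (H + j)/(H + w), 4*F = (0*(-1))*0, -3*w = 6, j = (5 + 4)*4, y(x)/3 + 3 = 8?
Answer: 110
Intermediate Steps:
y(x) = 15 (y(x) = -9 + 3*8 = -9 + 24 = 15)
j = 36 (j = 9*4 = 36)
w = -2 (w = -⅓*6 = -2)
F = 0 (F = ((0*(-1))*0)/4 = (0*0)/4 = (¼)*0 = 0)
Y(H) = (36 + H)/(-2 + H) (Y(H) = (H + 36)/(H - 2) = (36 + H)/(-2 + H))
Y(8)*(F + y(1)) = ((36 + 8)/(-2 + 8))*(0 + 15) = (44/6)*15 = ((⅙)*44)*15 = (22/3)*15 = 110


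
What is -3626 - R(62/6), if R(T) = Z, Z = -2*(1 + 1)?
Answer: -3622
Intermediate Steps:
Z = -4 (Z = -2*2 = -4)
R(T) = -4
-3626 - R(62/6) = -3626 - 1*(-4) = -3626 + 4 = -3622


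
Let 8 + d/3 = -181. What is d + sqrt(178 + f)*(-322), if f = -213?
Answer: -567 - 322*I*sqrt(35) ≈ -567.0 - 1905.0*I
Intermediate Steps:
d = -567 (d = -24 + 3*(-181) = -24 - 543 = -567)
d + sqrt(178 + f)*(-322) = -567 + sqrt(178 - 213)*(-322) = -567 + sqrt(-35)*(-322) = -567 + (I*sqrt(35))*(-322) = -567 - 322*I*sqrt(35)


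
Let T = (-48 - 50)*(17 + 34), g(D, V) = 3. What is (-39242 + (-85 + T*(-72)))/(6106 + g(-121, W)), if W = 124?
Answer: 320529/6109 ≈ 52.468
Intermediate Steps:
T = -4998 (T = -98*51 = -4998)
(-39242 + (-85 + T*(-72)))/(6106 + g(-121, W)) = (-39242 + (-85 - 4998*(-72)))/(6106 + 3) = (-39242 + (-85 + 359856))/6109 = (-39242 + 359771)*(1/6109) = 320529*(1/6109) = 320529/6109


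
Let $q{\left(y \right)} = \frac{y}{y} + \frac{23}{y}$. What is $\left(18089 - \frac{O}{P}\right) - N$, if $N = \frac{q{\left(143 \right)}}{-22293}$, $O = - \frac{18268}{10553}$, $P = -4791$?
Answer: $\frac{971851611428431313}{53726111340759} \approx 18089.0$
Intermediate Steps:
$O = - \frac{18268}{10553}$ ($O = \left(-18268\right) \frac{1}{10553} = - \frac{18268}{10553} \approx -1.7311$)
$q{\left(y \right)} = 1 + \frac{23}{y}$
$N = - \frac{166}{3187899}$ ($N = \frac{\frac{1}{143} \left(23 + 143\right)}{-22293} = \frac{1}{143} \cdot 166 \left(- \frac{1}{22293}\right) = \frac{166}{143} \left(- \frac{1}{22293}\right) = - \frac{166}{3187899} \approx -5.2072 \cdot 10^{-5}$)
$\left(18089 - \frac{O}{P}\right) - N = \left(18089 - - \frac{18268}{10553 \left(-4791\right)}\right) - - \frac{166}{3187899} = \left(18089 - \left(- \frac{18268}{10553}\right) \left(- \frac{1}{4791}\right)\right) + \frac{166}{3187899} = \left(18089 - \frac{18268}{50559423}\right) + \frac{166}{3187899} = \frac{914569384379}{50559423} + \frac{166}{3187899} = \frac{971851611428431313}{53726111340759}$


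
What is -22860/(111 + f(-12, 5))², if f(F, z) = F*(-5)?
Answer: -2540/3249 ≈ -0.78178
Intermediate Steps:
f(F, z) = -5*F
-22860/(111 + f(-12, 5))² = -22860/(111 - 5*(-12))² = -22860/(111 + 60)² = -22860/(171²) = -22860/29241 = -22860*1/29241 = -2540/3249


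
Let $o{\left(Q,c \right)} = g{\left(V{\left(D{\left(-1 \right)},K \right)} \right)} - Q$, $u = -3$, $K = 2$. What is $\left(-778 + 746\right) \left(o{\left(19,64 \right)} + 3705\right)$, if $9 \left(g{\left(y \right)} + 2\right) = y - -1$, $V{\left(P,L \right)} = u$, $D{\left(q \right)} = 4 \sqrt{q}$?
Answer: $- \frac{1060928}{9} \approx -1.1788 \cdot 10^{5}$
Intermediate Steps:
$V{\left(P,L \right)} = -3$
$g{\left(y \right)} = - \frac{17}{9} + \frac{y}{9}$ ($g{\left(y \right)} = -2 + \frac{y - -1}{9} = -2 + \frac{y + 1}{9} = -2 + \frac{1 + y}{9} = -2 + \left(\frac{1}{9} + \frac{y}{9}\right) = - \frac{17}{9} + \frac{y}{9}$)
$o{\left(Q,c \right)} = - \frac{20}{9} - Q$ ($o{\left(Q,c \right)} = \left(- \frac{17}{9} + \frac{1}{9} \left(-3\right)\right) - Q = \left(- \frac{17}{9} - \frac{1}{3}\right) - Q = - \frac{20}{9} - Q$)
$\left(-778 + 746\right) \left(o{\left(19,64 \right)} + 3705\right) = \left(-778 + 746\right) \left(\left(- \frac{20}{9} - 19\right) + 3705\right) = - 32 \left(\left(- \frac{20}{9} - 19\right) + 3705\right) = - 32 \left(- \frac{191}{9} + 3705\right) = \left(-32\right) \frac{33154}{9} = - \frac{1060928}{9}$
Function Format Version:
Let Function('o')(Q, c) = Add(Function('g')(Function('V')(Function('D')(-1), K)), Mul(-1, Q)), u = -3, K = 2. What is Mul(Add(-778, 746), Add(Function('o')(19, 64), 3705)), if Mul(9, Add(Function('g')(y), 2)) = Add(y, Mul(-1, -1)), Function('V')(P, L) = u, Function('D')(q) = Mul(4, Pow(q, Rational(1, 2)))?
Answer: Rational(-1060928, 9) ≈ -1.1788e+5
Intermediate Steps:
Function('V')(P, L) = -3
Function('g')(y) = Add(Rational(-17, 9), Mul(Rational(1, 9), y)) (Function('g')(y) = Add(-2, Mul(Rational(1, 9), Add(y, Mul(-1, -1)))) = Add(-2, Mul(Rational(1, 9), Add(y, 1))) = Add(-2, Mul(Rational(1, 9), Add(1, y))) = Add(-2, Add(Rational(1, 9), Mul(Rational(1, 9), y))) = Add(Rational(-17, 9), Mul(Rational(1, 9), y)))
Function('o')(Q, c) = Add(Rational(-20, 9), Mul(-1, Q)) (Function('o')(Q, c) = Add(Add(Rational(-17, 9), Mul(Rational(1, 9), -3)), Mul(-1, Q)) = Add(Add(Rational(-17, 9), Rational(-1, 3)), Mul(-1, Q)) = Add(Rational(-20, 9), Mul(-1, Q)))
Mul(Add(-778, 746), Add(Function('o')(19, 64), 3705)) = Mul(Add(-778, 746), Add(Add(Rational(-20, 9), Mul(-1, 19)), 3705)) = Mul(-32, Add(Add(Rational(-20, 9), -19), 3705)) = Mul(-32, Add(Rational(-191, 9), 3705)) = Mul(-32, Rational(33154, 9)) = Rational(-1060928, 9)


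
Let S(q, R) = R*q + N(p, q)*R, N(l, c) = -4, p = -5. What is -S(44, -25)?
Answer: 1000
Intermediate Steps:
S(q, R) = -4*R + R*q (S(q, R) = R*q - 4*R = -4*R + R*q)
-S(44, -25) = -(-25)*(-4 + 44) = -(-25)*40 = -1*(-1000) = 1000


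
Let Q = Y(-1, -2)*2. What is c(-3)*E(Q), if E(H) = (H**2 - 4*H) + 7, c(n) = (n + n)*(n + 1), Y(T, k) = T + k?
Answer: 804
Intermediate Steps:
Q = -6 (Q = (-1 - 2)*2 = -3*2 = -6)
c(n) = 2*n*(1 + n) (c(n) = (2*n)*(1 + n) = 2*n*(1 + n))
E(H) = 7 + H**2 - 4*H
c(-3)*E(Q) = (2*(-3)*(1 - 3))*(7 + (-6)**2 - 4*(-6)) = (2*(-3)*(-2))*(7 + 36 + 24) = 12*67 = 804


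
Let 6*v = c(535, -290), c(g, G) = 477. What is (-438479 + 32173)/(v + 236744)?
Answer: -812612/473647 ≈ -1.7156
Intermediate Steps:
v = 159/2 (v = (⅙)*477 = 159/2 ≈ 79.500)
(-438479 + 32173)/(v + 236744) = (-438479 + 32173)/(159/2 + 236744) = -406306/473647/2 = -406306*2/473647 = -812612/473647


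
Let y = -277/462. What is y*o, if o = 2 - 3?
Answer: 277/462 ≈ 0.59957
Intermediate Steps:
y = -277/462 (y = -277*1/462 = -277/462 ≈ -0.59957)
o = -1
y*o = -277/462*(-1) = 277/462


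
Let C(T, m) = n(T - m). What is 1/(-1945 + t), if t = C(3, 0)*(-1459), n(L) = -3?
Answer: 1/2432 ≈ 0.00041118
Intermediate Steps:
C(T, m) = -3
t = 4377 (t = -3*(-1459) = 4377)
1/(-1945 + t) = 1/(-1945 + 4377) = 1/2432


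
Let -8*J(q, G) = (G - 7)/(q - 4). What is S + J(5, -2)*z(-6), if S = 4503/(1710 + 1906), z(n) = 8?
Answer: 37047/3616 ≈ 10.245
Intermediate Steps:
J(q, G) = -(-7 + G)/(8*(-4 + q)) (J(q, G) = -(G - 7)/(8*(q - 4)) = -(-7 + G)/(8*(-4 + q)))
S = 4503/3616 ≈ 1.2453
S + J(5, -2)*z(-6) = 4503/3616 + ((7 - 1*(-2))/(8*(-4 + 5)))*8 = 4503/3616 + ((⅛)*(7 + 2)/1)*8 = 4503/3616 + ((⅛)*1*9)*8 = 4503/3616 + (9/8)*8 = 4503/3616 + 9 = 37047/3616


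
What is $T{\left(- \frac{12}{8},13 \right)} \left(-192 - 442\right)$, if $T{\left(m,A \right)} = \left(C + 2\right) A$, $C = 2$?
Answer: $-32968$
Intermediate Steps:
$T{\left(m,A \right)} = 4 A$ ($T{\left(m,A \right)} = \left(2 + 2\right) A = 4 A$)
$T{\left(- \frac{12}{8},13 \right)} \left(-192 - 442\right) = 4 \cdot 13 \left(-192 - 442\right) = 52 \left(-634\right) = -32968$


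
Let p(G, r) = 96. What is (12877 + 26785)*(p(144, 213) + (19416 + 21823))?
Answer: 1639428770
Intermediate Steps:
(12877 + 26785)*(p(144, 213) + (19416 + 21823)) = (12877 + 26785)*(96 + (19416 + 21823)) = 39662*(96 + 41239) = 39662*41335 = 1639428770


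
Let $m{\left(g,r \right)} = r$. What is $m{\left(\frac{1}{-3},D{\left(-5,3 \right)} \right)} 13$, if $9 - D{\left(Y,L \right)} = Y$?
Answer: $182$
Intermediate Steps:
$D{\left(Y,L \right)} = 9 - Y$
$m{\left(\frac{1}{-3},D{\left(-5,3 \right)} \right)} 13 = \left(9 - -5\right) 13 = \left(9 + 5\right) 13 = 14 \cdot 13 = 182$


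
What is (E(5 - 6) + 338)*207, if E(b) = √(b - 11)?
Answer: 69966 + 414*I*√3 ≈ 69966.0 + 717.07*I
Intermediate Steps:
E(b) = √(-11 + b)
(E(5 - 6) + 338)*207 = (√(-11 + (5 - 6)) + 338)*207 = (√(-11 - 1) + 338)*207 = (√(-12) + 338)*207 = (2*I*√3 + 338)*207 = (338 + 2*I*√3)*207 = 69966 + 414*I*√3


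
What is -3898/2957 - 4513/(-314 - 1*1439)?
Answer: 6511747/5183621 ≈ 1.2562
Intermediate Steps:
-3898/2957 - 4513/(-314 - 1*1439) = -3898*1/2957 - 4513/(-314 - 1439) = -3898/2957 - 4513/(-1753) = -3898/2957 - 4513*(-1/1753) = -3898/2957 + 4513/1753 = 6511747/5183621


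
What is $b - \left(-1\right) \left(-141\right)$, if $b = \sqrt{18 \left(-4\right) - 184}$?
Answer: $-141 + 16 i \approx -141.0 + 16.0 i$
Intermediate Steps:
$b = 16 i$ ($b = \sqrt{-72 - 184} = \sqrt{-256} = 16 i \approx 16.0 i$)
$b - \left(-1\right) \left(-141\right) = 16 i - \left(-1\right) \left(-141\right) = 16 i - 141 = -141 + 16 i$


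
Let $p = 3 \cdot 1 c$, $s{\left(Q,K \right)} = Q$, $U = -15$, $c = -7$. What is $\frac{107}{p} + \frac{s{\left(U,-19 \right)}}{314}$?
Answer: $- \frac{33913}{6594} \approx -5.143$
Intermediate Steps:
$p = -21$ ($p = 3 \cdot 1 \left(-7\right) = 3 \left(-7\right) = -21$)
$\frac{107}{p} + \frac{s{\left(U,-19 \right)}}{314} = \frac{107}{-21} - \frac{15}{314} = 107 \left(- \frac{1}{21}\right) - \frac{15}{314} = - \frac{107}{21} - \frac{15}{314} = - \frac{33913}{6594}$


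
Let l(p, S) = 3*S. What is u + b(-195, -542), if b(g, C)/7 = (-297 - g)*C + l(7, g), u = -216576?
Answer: 166317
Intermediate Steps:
b(g, C) = 21*g + 7*C*(-297 - g) (b(g, C) = 7*((-297 - g)*C + 3*g) = 7*(C*(-297 - g) + 3*g) = 7*(3*g + C*(-297 - g)) = 21*g + 7*C*(-297 - g))
u + b(-195, -542) = -216576 + (-2079*(-542) + 21*(-195) - 7*(-542)*(-195)) = -216576 + (1126818 - 4095 - 739830) = -216576 + 382893 = 166317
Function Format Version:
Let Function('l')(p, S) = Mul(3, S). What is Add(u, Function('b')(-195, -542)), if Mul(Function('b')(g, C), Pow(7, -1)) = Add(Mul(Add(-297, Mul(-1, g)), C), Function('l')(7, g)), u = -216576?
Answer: 166317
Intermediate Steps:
Function('b')(g, C) = Add(Mul(21, g), Mul(7, C, Add(-297, Mul(-1, g)))) (Function('b')(g, C) = Mul(7, Add(Mul(Add(-297, Mul(-1, g)), C), Mul(3, g))) = Mul(7, Add(Mul(C, Add(-297, Mul(-1, g))), Mul(3, g))) = Mul(7, Add(Mul(3, g), Mul(C, Add(-297, Mul(-1, g))))) = Add(Mul(21, g), Mul(7, C, Add(-297, Mul(-1, g)))))
Add(u, Function('b')(-195, -542)) = Add(-216576, Add(Mul(-2079, -542), Mul(21, -195), Mul(-7, -542, -195))) = Add(-216576, Add(1126818, -4095, -739830)) = Add(-216576, 382893) = 166317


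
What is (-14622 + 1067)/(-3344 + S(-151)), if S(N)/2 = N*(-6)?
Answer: 13555/1532 ≈ 8.8479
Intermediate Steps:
S(N) = -12*N (S(N) = 2*(N*(-6)) = 2*(-6*N) = -12*N)
(-14622 + 1067)/(-3344 + S(-151)) = (-14622 + 1067)/(-3344 - 12*(-151)) = -13555/(-3344 + 1812) = -13555/(-1532) = -13555*(-1/1532) = 13555/1532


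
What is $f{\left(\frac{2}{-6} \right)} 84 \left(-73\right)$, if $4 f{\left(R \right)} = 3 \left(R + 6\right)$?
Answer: $-26061$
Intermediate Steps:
$f{\left(R \right)} = \frac{9}{2} + \frac{3 R}{4}$ ($f{\left(R \right)} = \frac{3 \left(R + 6\right)}{4} = \frac{3 \left(6 + R\right)}{4} = \frac{18 + 3 R}{4} = \frac{9}{2} + \frac{3 R}{4}$)
$f{\left(\frac{2}{-6} \right)} 84 \left(-73\right) = \left(\frac{9}{2} + \frac{3 \frac{2}{-6}}{4}\right) 84 \left(-73\right) = \left(\frac{9}{2} + \frac{3 \cdot 2 \left(- \frac{1}{6}\right)}{4}\right) 84 \left(-73\right) = \left(\frac{9}{2} + \frac{3}{4} \left(- \frac{1}{3}\right)\right) 84 \left(-73\right) = \left(\frac{9}{2} - \frac{1}{4}\right) 84 \left(-73\right) = \frac{17}{4} \cdot 84 \left(-73\right) = 357 \left(-73\right) = -26061$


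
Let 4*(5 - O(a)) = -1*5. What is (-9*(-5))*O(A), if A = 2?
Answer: 1125/4 ≈ 281.25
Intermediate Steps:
O(a) = 25/4 (O(a) = 5 - (-1)*5/4 = 5 - ¼*(-5) = 5 + 5/4 = 25/4)
(-9*(-5))*O(A) = -9*(-5)*(25/4) = 45*(25/4) = 1125/4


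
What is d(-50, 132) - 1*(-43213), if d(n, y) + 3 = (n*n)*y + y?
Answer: 373342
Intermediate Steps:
d(n, y) = -3 + y + y*n**2 (d(n, y) = -3 + ((n*n)*y + y) = -3 + (n**2*y + y) = -3 + (y*n**2 + y) = -3 + (y + y*n**2) = -3 + y + y*n**2)
d(-50, 132) - 1*(-43213) = (-3 + 132 + 132*(-50)**2) - 1*(-43213) = (-3 + 132 + 132*2500) + 43213 = (-3 + 132 + 330000) + 43213 = 330129 + 43213 = 373342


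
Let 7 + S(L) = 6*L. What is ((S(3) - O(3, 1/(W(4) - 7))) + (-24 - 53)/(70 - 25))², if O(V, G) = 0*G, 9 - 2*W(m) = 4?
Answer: 174724/2025 ≈ 86.283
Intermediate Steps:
W(m) = 5/2 (W(m) = 9/2 - ½*4 = 9/2 - 2 = 5/2)
S(L) = -7 + 6*L
O(V, G) = 0
((S(3) - O(3, 1/(W(4) - 7))) + (-24 - 53)/(70 - 25))² = (((-7 + 6*3) - 1*0) + (-24 - 53)/(70 - 25))² = (((-7 + 18) + 0) - 77/45)² = ((11 + 0) - 77*1/45)² = (11 - 77/45)² = (418/45)² = 174724/2025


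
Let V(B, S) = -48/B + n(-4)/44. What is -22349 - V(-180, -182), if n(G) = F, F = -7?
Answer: -14750411/660 ≈ -22349.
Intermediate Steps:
n(G) = -7
V(B, S) = -7/44 - 48/B (V(B, S) = -48/B - 7/44 = -7/44 - 48/B)
-22349 - V(-180, -182) = -22349 - (-7/44 - 48/(-180)) = -22349 - (-7/44 - 48*(-1/180)) = -22349 - (-7/44 + 4/15) = -22349 - 1*71/660 = -22349 - 71/660 = -14750411/660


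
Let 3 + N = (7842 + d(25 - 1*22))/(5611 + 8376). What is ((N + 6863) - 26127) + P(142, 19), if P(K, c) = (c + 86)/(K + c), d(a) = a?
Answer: -6197822927/321701 ≈ -19266.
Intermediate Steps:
N = -34116/13987 (N = -3 + (7842 + (25 - 1*22))/(5611 + 8376) = -3 + (7842 + (25 - 22))/13987 = -3 + (7842 + 3)*(1/13987) = -3 + 7845*(1/13987) = -3 + 7845/13987 = -34116/13987 ≈ -2.4391)
P(K, c) = (86 + c)/(K + c)
((N + 6863) - 26127) + P(142, 19) = ((-34116/13987 + 6863) - 26127) + (86 + 19)/(142 + 19) = (95958665/13987 - 26127) + 105/161 = -269479684/13987 + (1/161)*105 = -269479684/13987 + 15/23 = -6197822927/321701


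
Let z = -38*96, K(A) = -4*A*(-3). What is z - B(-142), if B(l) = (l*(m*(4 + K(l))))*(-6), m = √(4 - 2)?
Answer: -3648 + 1448400*√2 ≈ 2.0447e+6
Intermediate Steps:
K(A) = 12*A
m = √2 ≈ 1.4142
z = -3648
B(l) = -6*l*√2*(4 + 12*l) (B(l) = (l*(√2*(4 + 12*l)))*(-6) = (l*√2*(4 + 12*l))*(-6) = -6*l*√2*(4 + 12*l))
z - B(-142) = -3648 - (-24)*(-142)*√2*(1 + 3*(-142)) = -3648 - (-24)*(-142)*√2*(1 - 426) = -3648 - (-24)*(-142)*√2*(-425) = -3648 - (-1448400)*√2 = -3648 + 1448400*√2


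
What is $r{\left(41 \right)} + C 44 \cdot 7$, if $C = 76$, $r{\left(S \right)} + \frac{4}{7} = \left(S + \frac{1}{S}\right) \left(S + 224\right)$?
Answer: $\frac{9838042}{287} \approx 34279.0$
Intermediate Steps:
$r{\left(S \right)} = - \frac{4}{7} + \left(224 + S\right) \left(S + \frac{1}{S}\right)$ ($r{\left(S \right)} = - \frac{4}{7} + \left(S + \frac{1}{S}\right) \left(S + 224\right) = - \frac{4}{7} + \left(S + \frac{1}{S}\right) \left(224 + S\right) = - \frac{4}{7} + \left(224 + S\right) \left(S + \frac{1}{S}\right)$)
$r{\left(41 \right)} + C 44 \cdot 7 = \left(\frac{3}{7} + 41^{2} + 224 \cdot 41 + \frac{224}{41}\right) + 76 \cdot 44 \cdot 7 = \left(\frac{3}{7} + 1681 + 9184 + 224 \cdot \frac{1}{41}\right) + 3344 \cdot 7 = \left(\frac{3}{7} + 1681 + 9184 + \frac{224}{41}\right) + 23408 = \frac{3119946}{287} + 23408 = \frac{9838042}{287}$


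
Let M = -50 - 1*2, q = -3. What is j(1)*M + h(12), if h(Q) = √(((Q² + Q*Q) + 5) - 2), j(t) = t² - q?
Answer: -208 + √291 ≈ -190.94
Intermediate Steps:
j(t) = 3 + t² (j(t) = t² - 1*(-3) = t² + 3 = 3 + t²)
h(Q) = √(3 + 2*Q²) (h(Q) = √(((Q² + Q²) + 5) - 2) = √((2*Q² + 5) - 2) = √((5 + 2*Q²) - 2) = √(3 + 2*Q²))
M = -52 (M = -50 - 2 = -52)
j(1)*M + h(12) = (3 + 1²)*(-52) + √(3 + 2*12²) = (3 + 1)*(-52) + √(3 + 2*144) = 4*(-52) + √(3 + 288) = -208 + √291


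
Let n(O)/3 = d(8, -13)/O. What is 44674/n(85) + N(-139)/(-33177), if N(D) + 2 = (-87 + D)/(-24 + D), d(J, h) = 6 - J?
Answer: -3422529753865/5407851 ≈ -6.3288e+5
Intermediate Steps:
n(O) = -6/O (n(O) = 3*((6 - 1*8)/O) = 3*((6 - 8)/O) = 3*(-2/O) = -6/O)
N(D) = -2 + (-87 + D)/(-24 + D)
44674/n(85) + N(-139)/(-33177) = 44674/((-6/85)) + ((-39 - 1*(-139))/(-24 - 139))/(-33177) = 44674/((-6*1/85)) + ((-39 + 139)/(-163))*(-1/33177) = 44674/(-6/85) - 1/163*100*(-1/33177) = 44674*(-85/6) - 100/163*(-1/33177) = -1898645/3 + 100/5407851 = -3422529753865/5407851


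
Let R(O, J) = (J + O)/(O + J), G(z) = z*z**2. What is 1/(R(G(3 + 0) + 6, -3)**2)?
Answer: 1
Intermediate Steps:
G(z) = z**3
R(O, J) = 1 (R(O, J) = (J + O)/(J + O) = 1)
1/(R(G(3 + 0) + 6, -3)**2) = 1/(1**2) = 1/1 = 1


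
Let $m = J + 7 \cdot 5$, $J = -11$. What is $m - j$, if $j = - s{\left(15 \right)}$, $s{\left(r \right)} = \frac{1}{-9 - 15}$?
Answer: $\frac{575}{24} \approx 23.958$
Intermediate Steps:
$s{\left(r \right)} = - \frac{1}{24}$ ($s{\left(r \right)} = \frac{1}{-24} = - \frac{1}{24}$)
$j = \frac{1}{24}$ ($j = \left(-1\right) \left(- \frac{1}{24}\right) = \frac{1}{24} \approx 0.041667$)
$m = 24$ ($m = -11 + 7 \cdot 5 = -11 + 35 = 24$)
$m - j = 24 - \frac{1}{24} = \frac{575}{24}$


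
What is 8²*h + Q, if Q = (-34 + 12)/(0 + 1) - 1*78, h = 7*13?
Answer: 5724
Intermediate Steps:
h = 91
Q = -100 (Q = -22/1 - 78 = -22*1 - 78 = -22 - 78 = -100)
8²*h + Q = 8²*91 - 100 = 64*91 - 100 = 5824 - 100 = 5724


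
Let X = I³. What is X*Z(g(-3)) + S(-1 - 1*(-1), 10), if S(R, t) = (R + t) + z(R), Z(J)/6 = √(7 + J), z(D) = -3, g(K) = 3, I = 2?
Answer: 7 + 48*√10 ≈ 158.79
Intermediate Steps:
Z(J) = 6*√(7 + J)
S(R, t) = -3 + R + t (S(R, t) = (R + t) - 3 = -3 + R + t)
X = 8 (X = 2³ = 8)
X*Z(g(-3)) + S(-1 - 1*(-1), 10) = 8*(6*√(7 + 3)) + (-3 + (-1 - 1*(-1)) + 10) = 8*(6*√10) + (-3 + (-1 + 1) + 10) = 48*√10 + (-3 + 0 + 10) = 48*√10 + 7 = 7 + 48*√10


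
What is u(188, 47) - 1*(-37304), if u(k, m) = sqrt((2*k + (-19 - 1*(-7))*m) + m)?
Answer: 37304 + I*sqrt(141) ≈ 37304.0 + 11.874*I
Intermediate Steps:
u(k, m) = sqrt(-11*m + 2*k) (u(k, m) = sqrt((2*k + (-19 + 7)*m) + m) = sqrt((2*k - 12*m) + m) = sqrt((-12*m + 2*k) + m) = sqrt(-11*m + 2*k))
u(188, 47) - 1*(-37304) = sqrt(-11*47 + 2*188) - 1*(-37304) = sqrt(-517 + 376) + 37304 = sqrt(-141) + 37304 = I*sqrt(141) + 37304 = 37304 + I*sqrt(141)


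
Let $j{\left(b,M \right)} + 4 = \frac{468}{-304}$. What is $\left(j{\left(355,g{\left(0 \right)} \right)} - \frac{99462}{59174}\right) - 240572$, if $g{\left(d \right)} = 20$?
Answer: $- \frac{540969321747}{2248612} \approx -2.4058 \cdot 10^{5}$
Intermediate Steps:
$j{\left(b,M \right)} = - \frac{421}{76}$ ($j{\left(b,M \right)} = -4 + \frac{468}{-304} = -4 + 468 \left(- \frac{1}{304}\right) = -4 - \frac{117}{76} = - \frac{421}{76}$)
$\left(j{\left(355,g{\left(0 \right)} \right)} - \frac{99462}{59174}\right) - 240572 = \left(- \frac{421}{76} - \frac{99462}{59174}\right) - 240572 = \left(- \frac{421}{76} - \frac{49731}{29587}\right) - 240572 = - \frac{16235683}{2248612} - 240572 = - \frac{540969321747}{2248612}$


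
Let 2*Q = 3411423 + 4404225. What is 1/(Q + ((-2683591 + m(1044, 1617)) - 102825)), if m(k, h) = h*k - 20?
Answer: 1/2809536 ≈ 3.5593e-7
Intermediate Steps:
m(k, h) = -20 + h*k
Q = 3907824 (Q = (3411423 + 4404225)/2 = (½)*7815648 = 3907824)
1/(Q + ((-2683591 + m(1044, 1617)) - 102825)) = 1/(3907824 + ((-2683591 + (-20 + 1617*1044)) - 102825)) = 1/(3907824 + ((-2683591 + (-20 + 1688148)) - 102825)) = 1/(3907824 + ((-2683591 + 1688128) - 102825)) = 1/(3907824 + (-995463 - 102825)) = 1/(3907824 - 1098288) = 1/2809536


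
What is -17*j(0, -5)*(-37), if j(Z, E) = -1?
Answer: -629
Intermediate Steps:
-17*j(0, -5)*(-37) = -17*(-1)*(-37) = 17*(-37) = -629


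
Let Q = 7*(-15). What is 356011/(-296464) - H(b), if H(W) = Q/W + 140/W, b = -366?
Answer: -59961893/54252912 ≈ -1.1052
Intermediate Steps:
Q = -105
H(W) = 35/W (H(W) = -105/W + 140/W = 35/W)
356011/(-296464) - H(b) = 356011/(-296464) - 35/(-366) = 356011*(-1/296464) - 35*(-1)/366 = -356011/296464 - 1*(-35/366) = -356011/296464 + 35/366 = -59961893/54252912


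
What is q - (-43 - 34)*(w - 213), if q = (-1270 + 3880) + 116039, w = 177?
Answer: 115877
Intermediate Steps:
q = 118649 (q = 2610 + 116039 = 118649)
q - (-43 - 34)*(w - 213) = 118649 - (-43 - 34)*(177 - 213) = 118649 - (-77)*(-36) = 118649 - 1*2772 = 118649 - 2772 = 115877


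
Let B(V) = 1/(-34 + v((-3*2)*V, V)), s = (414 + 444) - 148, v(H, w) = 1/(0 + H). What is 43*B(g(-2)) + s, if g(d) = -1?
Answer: 143872/203 ≈ 708.73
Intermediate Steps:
v(H, w) = 1/H
s = 710 (s = 858 - 148 = 710)
B(V) = 1/(-34 - 1/(6*V)) (B(V) = 1/(-34 + 1/((-3*2)*V)) = 1/(-34 + 1/(-6*V)) = 1/(-34 - 1/(6*V)))
43*B(g(-2)) + s = 43*(-6*(-1)/(1 + 204*(-1))) + 710 = 43*(-6*(-1)/(1 - 204)) + 710 = 43*(-6*(-1)/(-203)) + 710 = 43*(-6*(-1)*(-1/203)) + 710 = 43*(-6/203) + 710 = -258/203 + 710 = 143872/203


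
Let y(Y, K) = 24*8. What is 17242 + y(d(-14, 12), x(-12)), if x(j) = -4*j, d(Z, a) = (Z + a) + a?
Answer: 17434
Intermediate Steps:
d(Z, a) = Z + 2*a
y(Y, K) = 192
17242 + y(d(-14, 12), x(-12)) = 17242 + 192 = 17434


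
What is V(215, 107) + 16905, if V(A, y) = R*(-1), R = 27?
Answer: 16878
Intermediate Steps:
V(A, y) = -27 (V(A, y) = 27*(-1) = -27)
V(215, 107) + 16905 = -27 + 16905 = 16878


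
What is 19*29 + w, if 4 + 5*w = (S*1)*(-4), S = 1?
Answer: 2747/5 ≈ 549.40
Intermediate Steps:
w = -8/5 (w = -4/5 + ((1*1)*(-4))/5 = -4/5 + (1*(-4))/5 = -4/5 + (1/5)*(-4) = -4/5 - 4/5 = -8/5 ≈ -1.6000)
19*29 + w = 19*29 - 8/5 = 551 - 8/5 = 2747/5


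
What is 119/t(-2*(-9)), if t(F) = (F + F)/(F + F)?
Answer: 119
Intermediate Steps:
t(F) = 1 (t(F) = (2*F)/((2*F)) = (2*F)*(1/(2*F)) = 1)
119/t(-2*(-9)) = 119/1 = 119*1 = 119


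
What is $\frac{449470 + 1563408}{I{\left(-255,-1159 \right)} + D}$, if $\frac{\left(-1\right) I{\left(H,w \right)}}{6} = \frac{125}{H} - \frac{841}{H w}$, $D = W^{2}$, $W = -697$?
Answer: $\frac{198298676170}{47859765067} \approx 4.1433$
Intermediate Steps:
$D = 485809$ ($D = \left(-697\right)^{2} = 485809$)
$I{\left(H,w \right)} = - \frac{750}{H} + \frac{5046}{H w}$ ($I{\left(H,w \right)} = - 6 \left(\frac{125}{H} - \frac{841}{H w}\right) = - \frac{750}{H} + \frac{5046}{H w}$)
$\frac{449470 + 1563408}{I{\left(-255,-1159 \right)} + D} = \frac{449470 + 1563408}{\frac{6 \left(841 - -144875\right)}{\left(-255\right) \left(-1159\right)} + 485809} = \frac{2012878}{6 \left(- \frac{1}{255}\right) \left(- \frac{1}{1159}\right) \left(841 + 144875\right) + 485809} = \frac{2012878}{6 \left(- \frac{1}{255}\right) \left(- \frac{1}{1159}\right) 145716 + 485809} = \frac{2012878}{\frac{291432}{98515} + 485809} = \frac{2012878}{\frac{47859765067}{98515}} = 2012878 \cdot \frac{98515}{47859765067} = \frac{198298676170}{47859765067}$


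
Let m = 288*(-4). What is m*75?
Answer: -86400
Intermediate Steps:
m = -1152
m*75 = -1152*75 = -86400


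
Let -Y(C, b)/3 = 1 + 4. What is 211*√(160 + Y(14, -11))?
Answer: 211*√145 ≈ 2540.8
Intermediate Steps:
Y(C, b) = -15 (Y(C, b) = -3*(1 + 4) = -3*5 = -15)
211*√(160 + Y(14, -11)) = 211*√(160 - 15) = 211*√145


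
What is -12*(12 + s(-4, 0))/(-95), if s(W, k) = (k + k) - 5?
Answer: 84/95 ≈ 0.88421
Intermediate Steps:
s(W, k) = -5 + 2*k (s(W, k) = 2*k - 5 = -5 + 2*k)
-12*(12 + s(-4, 0))/(-95) = -12*(12 + (-5 + 2*0))/(-95) = -12*(12 + (-5 + 0))*(-1/95) = -12*(12 - 5)*(-1/95) = -12*7*(-1/95) = -84*(-1/95) = 84/95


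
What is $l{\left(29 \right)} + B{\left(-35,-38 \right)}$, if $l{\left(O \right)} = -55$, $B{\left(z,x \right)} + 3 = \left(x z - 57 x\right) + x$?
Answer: $3400$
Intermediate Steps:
$B{\left(z,x \right)} = -3 - 56 x + x z$ ($B{\left(z,x \right)} = -3 + \left(\left(x z - 57 x\right) + x\right) = -3 + \left(\left(- 57 x + x z\right) + x\right) = -3 + \left(- 56 x + x z\right) = -3 - 56 x + x z$)
$l{\left(29 \right)} + B{\left(-35,-38 \right)} = -55 - -3455 = -55 + \left(-3 + 2128 + 1330\right) = -55 + 3455 = 3400$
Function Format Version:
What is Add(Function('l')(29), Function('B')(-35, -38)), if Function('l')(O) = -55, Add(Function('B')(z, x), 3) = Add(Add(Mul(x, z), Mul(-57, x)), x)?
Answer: 3400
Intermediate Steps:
Function('B')(z, x) = Add(-3, Mul(-56, x), Mul(x, z)) (Function('B')(z, x) = Add(-3, Add(Add(Mul(x, z), Mul(-57, x)), x)) = Add(-3, Add(Add(Mul(-57, x), Mul(x, z)), x)) = Add(-3, Add(Mul(-56, x), Mul(x, z))) = Add(-3, Mul(-56, x), Mul(x, z)))
Add(Function('l')(29), Function('B')(-35, -38)) = Add(-55, Add(-3, Mul(-56, -38), Mul(-38, -35))) = Add(-55, Add(-3, 2128, 1330)) = Add(-55, 3455) = 3400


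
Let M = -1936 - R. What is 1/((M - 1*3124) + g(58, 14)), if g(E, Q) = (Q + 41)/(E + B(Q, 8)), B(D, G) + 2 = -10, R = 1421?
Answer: -46/298071 ≈ -0.00015433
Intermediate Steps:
B(D, G) = -12 (B(D, G) = -2 - 10 = -12)
M = -3357 (M = -1936 - 1*1421 = -1936 - 1421 = -3357)
g(E, Q) = (41 + Q)/(-12 + E) (g(E, Q) = (Q + 41)/(E - 12) = (41 + Q)/(-12 + E))
1/((M - 1*3124) + g(58, 14)) = 1/((-3357 - 1*3124) + (41 + 14)/(-12 + 58)) = 1/((-3357 - 3124) + 55/46) = 1/(-6481 + (1/46)*55) = 1/(-6481 + 55/46) = 1/(-298071/46) = -46/298071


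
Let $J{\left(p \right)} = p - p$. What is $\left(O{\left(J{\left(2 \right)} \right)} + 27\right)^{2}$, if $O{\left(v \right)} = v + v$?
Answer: $729$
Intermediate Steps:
$J{\left(p \right)} = 0$
$O{\left(v \right)} = 2 v$
$\left(O{\left(J{\left(2 \right)} \right)} + 27\right)^{2} = \left(2 \cdot 0 + 27\right)^{2} = \left(0 + 27\right)^{2} = 27^{2} = 729$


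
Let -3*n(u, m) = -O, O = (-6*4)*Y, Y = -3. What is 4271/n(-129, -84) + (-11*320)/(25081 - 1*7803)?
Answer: 36854929/207336 ≈ 177.75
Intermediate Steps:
O = 72 (O = -6*4*(-3) = -24*(-3) = 72)
n(u, m) = 24 (n(u, m) = -(-1)*72/3 = -⅓*(-72) = 24)
4271/n(-129, -84) + (-11*320)/(25081 - 1*7803) = 4271/24 + (-11*320)/(25081 - 1*7803) = 4271*(1/24) - 3520/(25081 - 7803) = 4271/24 - 3520/17278 = 4271/24 - 3520*1/17278 = 4271/24 - 1760/8639 = 36854929/207336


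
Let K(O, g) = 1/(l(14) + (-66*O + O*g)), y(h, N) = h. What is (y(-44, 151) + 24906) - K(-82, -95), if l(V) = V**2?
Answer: 333101075/13398 ≈ 24862.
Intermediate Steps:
K(O, g) = 1/(196 - 66*O + O*g) (K(O, g) = 1/(14**2 + (-66*O + O*g)) = 1/(196 + (-66*O + O*g)) = 1/(196 - 66*O + O*g))
(y(-44, 151) + 24906) - K(-82, -95) = (-44 + 24906) - 1/(196 - 66*(-82) - 82*(-95)) = 24862 - 1/(196 + 5412 + 7790) = 24862 - 1/13398 = 333101075/13398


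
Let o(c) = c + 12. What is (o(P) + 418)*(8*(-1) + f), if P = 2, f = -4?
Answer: -5184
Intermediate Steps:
o(c) = 12 + c
(o(P) + 418)*(8*(-1) + f) = ((12 + 2) + 418)*(8*(-1) - 4) = (14 + 418)*(-8 - 4) = 432*(-12) = -5184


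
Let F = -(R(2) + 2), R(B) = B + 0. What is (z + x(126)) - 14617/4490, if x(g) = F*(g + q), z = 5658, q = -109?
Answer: 25084483/4490 ≈ 5586.7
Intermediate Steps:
R(B) = B
F = -4 (F = -(2 + 2) = -1*4 = -4)
x(g) = 436 - 4*g (x(g) = -4*(g - 109) = -4*(-109 + g) = 436 - 4*g)
(z + x(126)) - 14617/4490 = (5658 + (436 - 4*126)) - 14617/4490 = (5658 + (436 - 504)) - 14617*1/4490 = (5658 - 68) - 14617/4490 = 5590 - 14617/4490 = 25084483/4490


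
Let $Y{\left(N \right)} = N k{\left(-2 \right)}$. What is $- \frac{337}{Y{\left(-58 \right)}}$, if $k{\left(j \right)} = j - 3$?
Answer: $- \frac{337}{290} \approx -1.1621$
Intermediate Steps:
$k{\left(j \right)} = -3 + j$ ($k{\left(j \right)} = j - 3 = -3 + j$)
$Y{\left(N \right)} = - 5 N$ ($Y{\left(N \right)} = N \left(-3 - 2\right) = N \left(-5\right) = - 5 N$)
$- \frac{337}{Y{\left(-58 \right)}} = - \frac{337}{\left(-5\right) \left(-58\right)} = - \frac{337}{290}$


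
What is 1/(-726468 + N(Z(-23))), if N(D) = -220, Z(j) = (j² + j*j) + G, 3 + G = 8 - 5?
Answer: -1/726688 ≈ -1.3761e-6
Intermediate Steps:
G = 0 (G = -3 + (8 - 5) = -3 + 3 = 0)
Z(j) = 2*j² (Z(j) = (j² + j*j) + 0 = (j² + j²) + 0 = 2*j² + 0 = 2*j²)
1/(-726468 + N(Z(-23))) = 1/(-726468 - 220) = 1/(-726688) = -1/726688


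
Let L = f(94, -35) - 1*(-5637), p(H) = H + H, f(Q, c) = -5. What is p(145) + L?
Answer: 5922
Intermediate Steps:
p(H) = 2*H
L = 5632 (L = -5 - 1*(-5637) = -5 + 5637 = 5632)
p(145) + L = 2*145 + 5632 = 290 + 5632 = 5922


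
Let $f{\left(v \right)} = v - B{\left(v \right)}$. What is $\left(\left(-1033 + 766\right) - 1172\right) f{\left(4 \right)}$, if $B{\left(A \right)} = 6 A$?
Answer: $28780$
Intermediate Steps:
$f{\left(v \right)} = - 5 v$ ($f{\left(v \right)} = v - 6 v = - 5 v$)
$\left(\left(-1033 + 766\right) - 1172\right) f{\left(4 \right)} = \left(\left(-1033 + 766\right) - 1172\right) \left(\left(-5\right) 4\right) = \left(-267 - 1172\right) \left(-20\right) = \left(-1439\right) \left(-20\right) = 28780$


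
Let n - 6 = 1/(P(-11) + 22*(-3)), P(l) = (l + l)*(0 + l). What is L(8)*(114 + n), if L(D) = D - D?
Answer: 0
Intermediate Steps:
P(l) = 2*l**2 (P(l) = (2*l)*l = 2*l**2)
L(D) = 0
n = 1057/176 (n = 6 + 1/(2*(-11)**2 + 22*(-3)) = 6 + 1/(2*121 - 66) = 6 + 1/(242 - 66) = 6 + 1/176 = 1057/176 ≈ 6.0057)
L(8)*(114 + n) = 0*(114 + 1057/176) = 0*(21121/176) = 0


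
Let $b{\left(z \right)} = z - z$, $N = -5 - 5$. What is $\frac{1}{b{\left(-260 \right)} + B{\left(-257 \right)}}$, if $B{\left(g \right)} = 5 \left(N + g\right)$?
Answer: $- \frac{1}{1335} \approx -0.00074906$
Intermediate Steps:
$N = -10$
$B{\left(g \right)} = -50 + 5 g$ ($B{\left(g \right)} = 5 \left(-10 + g\right) = -50 + 5 g$)
$b{\left(z \right)} = 0$
$\frac{1}{b{\left(-260 \right)} + B{\left(-257 \right)}} = \frac{1}{0 + \left(-50 + 5 \left(-257\right)\right)} = \frac{1}{0 - 1335} = \frac{1}{-1335} = - \frac{1}{1335}$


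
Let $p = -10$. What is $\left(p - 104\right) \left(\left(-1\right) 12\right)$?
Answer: $1368$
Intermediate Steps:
$\left(p - 104\right) \left(\left(-1\right) 12\right) = \left(-10 - 104\right) \left(\left(-1\right) 12\right) = \left(-114\right) \left(-12\right) = 1368$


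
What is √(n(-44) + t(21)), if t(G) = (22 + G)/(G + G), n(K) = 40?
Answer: √72366/42 ≈ 6.4050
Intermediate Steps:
t(G) = (22 + G)/(2*G) (t(G) = (22 + G)/((2*G)) = (22 + G)*(1/(2*G)) = (22 + G)/(2*G))
√(n(-44) + t(21)) = √(40 + (½)*(22 + 21)/21) = √(40 + (½)*(1/21)*43) = √(40 + 43/42) = √(1723/42) = √72366/42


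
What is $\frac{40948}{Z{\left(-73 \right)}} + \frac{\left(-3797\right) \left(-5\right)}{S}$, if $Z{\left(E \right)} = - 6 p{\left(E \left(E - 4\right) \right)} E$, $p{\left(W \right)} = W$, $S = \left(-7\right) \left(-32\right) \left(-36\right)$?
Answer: $- \frac{157859957}{67529088} \approx -2.3377$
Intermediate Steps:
$S = -8064$ ($S = 224 \left(-36\right) = -8064$)
$Z{\left(E \right)} = - 6 E^{2} \left(-4 + E\right)$ ($Z{\left(E \right)} = - 6 E \left(E - 4\right) E = - 6 E \left(-4 + E\right) E = - 6 E^{2} \left(-4 + E\right)$)
$\frac{40948}{Z{\left(-73 \right)}} + \frac{\left(-3797\right) \left(-5\right)}{S} = \frac{40948}{6 \left(-73\right)^{2} \left(4 - -73\right)} + \frac{\left(-3797\right) \left(-5\right)}{-8064} = \frac{40948}{6 \cdot 5329 \left(4 + 73\right)} + 18985 \left(- \frac{1}{8064}\right) = \frac{40948}{6 \cdot 5329 \cdot 77} - \frac{18985}{8064} = \frac{40948}{2461998} - \frac{18985}{8064} = 40948 \cdot \frac{1}{2461998} - \frac{18985}{8064} = \frac{20474}{1230999} - \frac{18985}{8064} = - \frac{157859957}{67529088}$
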